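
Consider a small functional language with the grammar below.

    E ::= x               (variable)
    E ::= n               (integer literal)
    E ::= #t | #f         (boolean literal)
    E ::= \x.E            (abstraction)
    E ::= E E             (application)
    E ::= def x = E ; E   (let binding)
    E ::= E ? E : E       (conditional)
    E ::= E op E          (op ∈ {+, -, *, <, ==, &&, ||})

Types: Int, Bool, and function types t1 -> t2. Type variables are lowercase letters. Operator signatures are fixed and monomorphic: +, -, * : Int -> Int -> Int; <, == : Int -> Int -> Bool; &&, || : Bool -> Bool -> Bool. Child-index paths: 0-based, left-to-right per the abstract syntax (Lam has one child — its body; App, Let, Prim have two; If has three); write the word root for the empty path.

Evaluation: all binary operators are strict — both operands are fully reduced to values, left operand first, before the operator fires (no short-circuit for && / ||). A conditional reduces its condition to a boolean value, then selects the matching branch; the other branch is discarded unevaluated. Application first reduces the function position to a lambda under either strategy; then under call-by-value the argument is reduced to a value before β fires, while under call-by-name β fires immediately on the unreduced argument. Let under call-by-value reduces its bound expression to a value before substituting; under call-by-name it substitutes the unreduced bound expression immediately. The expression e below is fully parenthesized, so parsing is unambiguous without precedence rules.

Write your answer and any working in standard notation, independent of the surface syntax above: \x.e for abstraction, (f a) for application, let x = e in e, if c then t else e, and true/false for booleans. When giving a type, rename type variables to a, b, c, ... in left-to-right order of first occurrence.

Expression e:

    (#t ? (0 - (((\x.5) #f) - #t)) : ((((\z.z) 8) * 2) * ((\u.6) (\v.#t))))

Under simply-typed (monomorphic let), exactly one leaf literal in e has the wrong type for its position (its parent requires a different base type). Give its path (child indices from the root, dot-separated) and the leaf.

Working:
  unify Bool ~ Bool
  unify Int ~ Int
\x._ : a -> Int
  unify a -> Int ~ Bool -> b
  unify a ~ Bool
  unify Int ~ b
_ _ : Int
  unify Int ~ Int
  unify Bool ~ Int
  FAIL: mismatch Bool ~ Int

Answer: 1.1.1 : true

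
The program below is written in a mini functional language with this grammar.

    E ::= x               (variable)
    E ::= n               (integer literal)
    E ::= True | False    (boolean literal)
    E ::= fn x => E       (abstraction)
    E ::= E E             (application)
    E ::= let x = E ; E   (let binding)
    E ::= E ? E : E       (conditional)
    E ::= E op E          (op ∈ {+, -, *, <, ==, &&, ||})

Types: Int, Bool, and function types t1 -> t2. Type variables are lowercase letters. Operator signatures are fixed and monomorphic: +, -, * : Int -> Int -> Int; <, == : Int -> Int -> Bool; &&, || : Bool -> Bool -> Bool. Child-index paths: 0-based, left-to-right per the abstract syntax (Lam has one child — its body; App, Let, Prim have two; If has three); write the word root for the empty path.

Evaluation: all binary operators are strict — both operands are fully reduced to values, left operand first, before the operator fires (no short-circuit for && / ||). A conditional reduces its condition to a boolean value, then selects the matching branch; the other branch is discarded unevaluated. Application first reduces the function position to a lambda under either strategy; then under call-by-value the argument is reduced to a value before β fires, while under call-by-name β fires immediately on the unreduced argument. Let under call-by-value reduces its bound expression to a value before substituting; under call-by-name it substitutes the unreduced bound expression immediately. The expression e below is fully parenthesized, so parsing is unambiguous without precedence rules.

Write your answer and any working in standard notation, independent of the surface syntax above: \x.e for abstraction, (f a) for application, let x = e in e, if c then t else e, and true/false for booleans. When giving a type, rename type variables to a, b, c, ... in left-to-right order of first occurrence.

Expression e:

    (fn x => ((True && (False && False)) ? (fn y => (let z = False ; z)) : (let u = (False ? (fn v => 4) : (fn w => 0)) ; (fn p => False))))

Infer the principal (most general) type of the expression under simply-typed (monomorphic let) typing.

Answer: a -> b -> Bool

Working:
  unify Bool ~ Bool
  unify Bool ~ Bool
  unify Bool ~ Bool
  unify Bool ~ Bool
  unify Bool ~ Bool
let z : Bool
z : Bool
\y._ : b -> Bool
  unify Bool ~ Bool
\v._ : c -> Int
\w._ : d -> Int
  unify c -> Int ~ d -> Int
  unify c ~ d
  unify Int ~ Int
let u : d -> Int
\p._ : e -> Bool
  unify b -> Bool ~ e -> Bool
  unify b ~ e
  unify Bool ~ Bool
\x._ : a -> e -> Bool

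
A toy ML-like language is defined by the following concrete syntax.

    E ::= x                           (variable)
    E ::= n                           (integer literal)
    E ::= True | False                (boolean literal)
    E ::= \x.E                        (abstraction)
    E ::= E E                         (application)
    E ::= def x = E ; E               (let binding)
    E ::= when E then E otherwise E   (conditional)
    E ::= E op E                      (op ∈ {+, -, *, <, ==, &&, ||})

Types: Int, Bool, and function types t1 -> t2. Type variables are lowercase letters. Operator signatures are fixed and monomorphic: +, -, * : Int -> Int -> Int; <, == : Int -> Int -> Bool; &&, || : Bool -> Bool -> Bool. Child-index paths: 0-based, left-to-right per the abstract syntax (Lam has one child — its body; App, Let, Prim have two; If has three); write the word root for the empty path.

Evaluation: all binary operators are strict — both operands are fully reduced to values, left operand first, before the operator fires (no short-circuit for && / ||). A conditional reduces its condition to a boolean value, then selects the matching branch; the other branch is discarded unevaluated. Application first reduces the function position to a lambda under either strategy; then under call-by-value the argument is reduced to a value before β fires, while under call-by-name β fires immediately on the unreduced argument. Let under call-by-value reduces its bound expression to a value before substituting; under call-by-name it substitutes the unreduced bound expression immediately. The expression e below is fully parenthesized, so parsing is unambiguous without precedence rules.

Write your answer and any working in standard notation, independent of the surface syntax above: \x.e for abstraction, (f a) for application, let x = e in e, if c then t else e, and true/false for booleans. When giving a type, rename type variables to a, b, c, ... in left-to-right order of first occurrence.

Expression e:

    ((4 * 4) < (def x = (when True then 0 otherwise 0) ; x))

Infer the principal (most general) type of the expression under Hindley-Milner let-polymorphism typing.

Answer: Bool

Derivation:
  unify Int ~ Int
  unify Int ~ Int
  unify Int ~ Int
  unify Bool ~ Bool
  unify Int ~ Int
let x : Int
x : Int
  unify Int ~ Int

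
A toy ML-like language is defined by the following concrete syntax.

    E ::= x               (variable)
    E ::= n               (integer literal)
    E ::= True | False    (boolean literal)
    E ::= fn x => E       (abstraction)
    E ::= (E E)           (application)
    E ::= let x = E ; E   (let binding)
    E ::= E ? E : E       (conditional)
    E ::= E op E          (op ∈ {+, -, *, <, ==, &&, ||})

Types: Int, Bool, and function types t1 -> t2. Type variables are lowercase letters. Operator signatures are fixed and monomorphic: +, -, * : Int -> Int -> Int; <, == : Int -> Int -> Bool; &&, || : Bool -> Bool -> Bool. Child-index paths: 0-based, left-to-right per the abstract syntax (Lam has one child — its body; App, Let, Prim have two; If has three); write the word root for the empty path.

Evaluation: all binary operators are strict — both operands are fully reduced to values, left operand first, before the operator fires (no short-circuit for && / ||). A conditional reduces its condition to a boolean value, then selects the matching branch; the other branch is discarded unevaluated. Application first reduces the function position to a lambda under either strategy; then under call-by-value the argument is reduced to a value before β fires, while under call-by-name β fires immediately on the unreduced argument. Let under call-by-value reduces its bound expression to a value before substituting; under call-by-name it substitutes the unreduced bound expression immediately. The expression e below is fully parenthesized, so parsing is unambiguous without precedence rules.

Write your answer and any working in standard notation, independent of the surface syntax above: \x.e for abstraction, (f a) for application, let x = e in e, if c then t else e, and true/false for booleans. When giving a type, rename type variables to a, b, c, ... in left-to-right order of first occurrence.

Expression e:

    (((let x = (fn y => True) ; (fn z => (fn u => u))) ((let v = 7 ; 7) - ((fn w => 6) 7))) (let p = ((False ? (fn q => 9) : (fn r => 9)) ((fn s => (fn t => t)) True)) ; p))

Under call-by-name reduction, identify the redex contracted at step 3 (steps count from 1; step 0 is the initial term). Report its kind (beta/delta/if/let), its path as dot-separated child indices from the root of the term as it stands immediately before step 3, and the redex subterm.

Answer: beta at root : ((\u.u) (let p = ((if false then (\q.9) else (\r.9)) ((\s.(\t.t)) true)) in p))

Trace:
step 0: (((let x = (\y.true) in (\z.(\u.u))) ((let v = 7 in 7) - ((\w.6) 7))) (let p = ((if false then (\q.9) else (\r.9)) ((\s.(\t.t)) true)) in p))
step 1: [let@0.0] (((\z.(\u.u)) ((let v = 7 in 7) - ((\w.6) 7))) (let p = ((if false then (\q.9) else (\r.9)) ((\s.(\t.t)) true)) in p))
step 2: [beta@0] ((\u.u) (let p = ((if false then (\q.9) else (\r.9)) ((\s.(\t.t)) true)) in p))
step 3: [beta@root] (let p = ((if false then (\q.9) else (\r.9)) ((\s.(\t.t)) true)) in p)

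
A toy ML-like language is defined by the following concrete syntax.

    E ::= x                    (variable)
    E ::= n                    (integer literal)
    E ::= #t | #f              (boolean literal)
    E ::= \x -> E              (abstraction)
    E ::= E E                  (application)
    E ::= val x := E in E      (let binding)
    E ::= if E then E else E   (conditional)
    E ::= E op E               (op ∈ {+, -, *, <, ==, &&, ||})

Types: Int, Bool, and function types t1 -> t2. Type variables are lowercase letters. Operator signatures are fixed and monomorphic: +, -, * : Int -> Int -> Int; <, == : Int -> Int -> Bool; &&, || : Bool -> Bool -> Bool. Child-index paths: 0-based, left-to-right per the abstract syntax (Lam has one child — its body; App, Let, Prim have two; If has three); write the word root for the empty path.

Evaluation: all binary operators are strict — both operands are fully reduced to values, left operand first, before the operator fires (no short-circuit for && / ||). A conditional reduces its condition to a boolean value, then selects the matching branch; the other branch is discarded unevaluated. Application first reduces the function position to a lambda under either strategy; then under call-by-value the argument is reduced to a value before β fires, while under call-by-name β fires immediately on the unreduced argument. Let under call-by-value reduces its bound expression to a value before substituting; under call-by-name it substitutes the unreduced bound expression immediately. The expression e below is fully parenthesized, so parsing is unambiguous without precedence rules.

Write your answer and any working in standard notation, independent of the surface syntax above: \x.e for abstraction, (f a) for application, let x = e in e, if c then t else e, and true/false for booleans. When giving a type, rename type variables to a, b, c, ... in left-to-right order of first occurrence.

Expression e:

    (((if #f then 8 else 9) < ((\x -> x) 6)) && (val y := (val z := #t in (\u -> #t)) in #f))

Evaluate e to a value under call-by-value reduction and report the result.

Derivation:
step 0: (((if false then 8 else 9) < ((\x.x) 6)) && (let y = (let z = true in (\u.true)) in false))
step 1: [if@0.0] ((9 < ((\x.x) 6)) && (let y = (let z = true in (\u.true)) in false))
step 2: [beta@0.1] ((9 < 6) && (let y = (let z = true in (\u.true)) in false))
step 3: [delta@0] (false && (let y = (let z = true in (\u.true)) in false))
step 4: [let@1.0] (false && (let y = (\u.true) in false))
step 5: [let@1] (false && false)
step 6: [delta@root] false

Answer: false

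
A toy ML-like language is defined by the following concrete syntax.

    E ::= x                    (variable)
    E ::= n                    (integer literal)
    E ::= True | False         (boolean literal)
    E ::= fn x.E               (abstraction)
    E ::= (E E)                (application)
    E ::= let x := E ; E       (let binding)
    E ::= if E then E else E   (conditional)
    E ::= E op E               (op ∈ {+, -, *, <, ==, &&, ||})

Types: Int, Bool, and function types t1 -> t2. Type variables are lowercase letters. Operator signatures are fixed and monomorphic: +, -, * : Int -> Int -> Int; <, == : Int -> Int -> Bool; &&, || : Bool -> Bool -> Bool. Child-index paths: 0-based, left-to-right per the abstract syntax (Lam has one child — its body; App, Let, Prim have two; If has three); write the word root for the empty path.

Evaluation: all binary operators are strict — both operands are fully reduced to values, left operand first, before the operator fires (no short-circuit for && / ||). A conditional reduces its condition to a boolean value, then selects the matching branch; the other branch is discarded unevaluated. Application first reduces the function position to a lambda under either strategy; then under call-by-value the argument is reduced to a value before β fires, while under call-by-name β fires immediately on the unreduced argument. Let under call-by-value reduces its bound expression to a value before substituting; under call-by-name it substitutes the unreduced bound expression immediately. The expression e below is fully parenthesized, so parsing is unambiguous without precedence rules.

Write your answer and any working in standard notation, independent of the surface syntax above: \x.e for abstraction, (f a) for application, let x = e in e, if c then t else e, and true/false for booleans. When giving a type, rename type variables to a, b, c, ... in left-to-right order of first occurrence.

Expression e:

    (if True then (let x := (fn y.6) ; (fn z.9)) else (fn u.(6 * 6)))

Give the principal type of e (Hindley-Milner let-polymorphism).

Answer: a -> Int

Derivation:
  unify Bool ~ Bool
\y._ : a -> Int
let x : forall. a -> Int
\z._ : b -> Int
  unify Int ~ Int
  unify Int ~ Int
\u._ : c -> Int
  unify b -> Int ~ c -> Int
  unify b ~ c
  unify Int ~ Int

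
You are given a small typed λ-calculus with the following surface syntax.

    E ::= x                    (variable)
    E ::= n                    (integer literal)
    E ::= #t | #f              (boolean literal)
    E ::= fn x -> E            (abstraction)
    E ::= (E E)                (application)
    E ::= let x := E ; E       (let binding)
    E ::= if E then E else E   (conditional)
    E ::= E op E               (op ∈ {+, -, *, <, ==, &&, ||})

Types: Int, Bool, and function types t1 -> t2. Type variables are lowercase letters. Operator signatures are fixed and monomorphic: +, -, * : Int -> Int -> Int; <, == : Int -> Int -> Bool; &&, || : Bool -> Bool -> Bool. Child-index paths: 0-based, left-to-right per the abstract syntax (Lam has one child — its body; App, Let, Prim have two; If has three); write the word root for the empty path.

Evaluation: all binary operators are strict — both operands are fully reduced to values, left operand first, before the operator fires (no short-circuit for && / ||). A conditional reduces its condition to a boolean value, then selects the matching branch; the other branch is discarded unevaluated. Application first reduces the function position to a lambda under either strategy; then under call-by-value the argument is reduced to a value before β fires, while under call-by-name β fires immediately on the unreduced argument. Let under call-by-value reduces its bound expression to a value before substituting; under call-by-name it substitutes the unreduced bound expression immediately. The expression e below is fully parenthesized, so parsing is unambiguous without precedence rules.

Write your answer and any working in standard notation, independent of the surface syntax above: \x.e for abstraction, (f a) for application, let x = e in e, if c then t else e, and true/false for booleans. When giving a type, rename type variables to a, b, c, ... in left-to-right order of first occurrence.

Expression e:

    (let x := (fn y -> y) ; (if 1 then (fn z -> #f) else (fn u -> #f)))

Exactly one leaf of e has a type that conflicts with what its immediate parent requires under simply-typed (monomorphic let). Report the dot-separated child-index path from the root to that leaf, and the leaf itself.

Trace:
y : a
\y._ : a -> a
let x : a -> a
  unify Int ~ Bool
  FAIL: mismatch Int ~ Bool

Answer: 1.0 : 1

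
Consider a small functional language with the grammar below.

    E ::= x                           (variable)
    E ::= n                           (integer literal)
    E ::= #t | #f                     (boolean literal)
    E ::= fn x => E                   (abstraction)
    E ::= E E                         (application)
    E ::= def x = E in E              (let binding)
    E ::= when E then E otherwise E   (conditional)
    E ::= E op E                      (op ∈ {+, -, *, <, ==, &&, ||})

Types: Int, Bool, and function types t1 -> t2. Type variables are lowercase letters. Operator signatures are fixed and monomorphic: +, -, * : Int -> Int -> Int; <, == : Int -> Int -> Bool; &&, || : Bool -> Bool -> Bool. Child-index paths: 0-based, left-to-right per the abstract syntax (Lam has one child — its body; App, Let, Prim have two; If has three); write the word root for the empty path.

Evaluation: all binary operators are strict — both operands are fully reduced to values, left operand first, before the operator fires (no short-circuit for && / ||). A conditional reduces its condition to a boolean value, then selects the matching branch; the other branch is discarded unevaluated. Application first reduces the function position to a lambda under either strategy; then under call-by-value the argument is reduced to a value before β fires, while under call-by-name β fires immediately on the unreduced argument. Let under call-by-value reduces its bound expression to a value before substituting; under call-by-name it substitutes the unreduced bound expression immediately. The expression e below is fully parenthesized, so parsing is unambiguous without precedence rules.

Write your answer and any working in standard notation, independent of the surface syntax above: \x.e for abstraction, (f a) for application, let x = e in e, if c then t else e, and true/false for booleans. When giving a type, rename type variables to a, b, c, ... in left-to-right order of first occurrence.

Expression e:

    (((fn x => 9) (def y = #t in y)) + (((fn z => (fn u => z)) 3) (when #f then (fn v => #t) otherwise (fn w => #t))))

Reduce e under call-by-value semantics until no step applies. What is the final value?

Answer: 12

Working:
step 0: (((\x.9) (let y = true in y)) + (((\z.(\u.z)) 3) (if false then (\v.true) else (\w.true))))
step 1: [let@0.1] (((\x.9) true) + (((\z.(\u.z)) 3) (if false then (\v.true) else (\w.true))))
step 2: [beta@0] (9 + (((\z.(\u.z)) 3) (if false then (\v.true) else (\w.true))))
step 3: [beta@1.0] (9 + ((\u.3) (if false then (\v.true) else (\w.true))))
step 4: [if@1.1] (9 + ((\u.3) (\w.true)))
step 5: [beta@1] (9 + 3)
step 6: [delta@root] 12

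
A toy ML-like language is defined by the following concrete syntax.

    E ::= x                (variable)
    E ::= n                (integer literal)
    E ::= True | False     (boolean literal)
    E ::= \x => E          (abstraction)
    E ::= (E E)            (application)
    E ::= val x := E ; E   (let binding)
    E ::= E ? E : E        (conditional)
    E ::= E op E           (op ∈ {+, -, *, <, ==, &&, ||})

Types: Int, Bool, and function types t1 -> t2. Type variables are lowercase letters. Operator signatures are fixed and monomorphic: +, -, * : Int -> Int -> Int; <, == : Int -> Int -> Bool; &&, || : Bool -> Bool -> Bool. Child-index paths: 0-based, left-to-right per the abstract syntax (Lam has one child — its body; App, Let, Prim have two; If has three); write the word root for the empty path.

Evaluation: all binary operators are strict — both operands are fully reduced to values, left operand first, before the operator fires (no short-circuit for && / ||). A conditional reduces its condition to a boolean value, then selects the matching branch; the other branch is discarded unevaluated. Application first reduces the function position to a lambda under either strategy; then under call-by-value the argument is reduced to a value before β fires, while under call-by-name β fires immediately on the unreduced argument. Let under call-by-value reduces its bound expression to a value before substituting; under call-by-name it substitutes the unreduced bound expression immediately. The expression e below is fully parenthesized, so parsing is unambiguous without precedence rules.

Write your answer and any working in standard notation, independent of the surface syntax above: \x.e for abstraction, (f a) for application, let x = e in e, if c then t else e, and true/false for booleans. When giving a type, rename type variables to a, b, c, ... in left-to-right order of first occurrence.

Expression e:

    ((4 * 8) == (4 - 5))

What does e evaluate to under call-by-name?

Derivation:
step 0: ((4 * 8) == (4 - 5))
step 1: [delta@0] (32 == (4 - 5))
step 2: [delta@1] (32 == -1)
step 3: [delta@root] false

Answer: false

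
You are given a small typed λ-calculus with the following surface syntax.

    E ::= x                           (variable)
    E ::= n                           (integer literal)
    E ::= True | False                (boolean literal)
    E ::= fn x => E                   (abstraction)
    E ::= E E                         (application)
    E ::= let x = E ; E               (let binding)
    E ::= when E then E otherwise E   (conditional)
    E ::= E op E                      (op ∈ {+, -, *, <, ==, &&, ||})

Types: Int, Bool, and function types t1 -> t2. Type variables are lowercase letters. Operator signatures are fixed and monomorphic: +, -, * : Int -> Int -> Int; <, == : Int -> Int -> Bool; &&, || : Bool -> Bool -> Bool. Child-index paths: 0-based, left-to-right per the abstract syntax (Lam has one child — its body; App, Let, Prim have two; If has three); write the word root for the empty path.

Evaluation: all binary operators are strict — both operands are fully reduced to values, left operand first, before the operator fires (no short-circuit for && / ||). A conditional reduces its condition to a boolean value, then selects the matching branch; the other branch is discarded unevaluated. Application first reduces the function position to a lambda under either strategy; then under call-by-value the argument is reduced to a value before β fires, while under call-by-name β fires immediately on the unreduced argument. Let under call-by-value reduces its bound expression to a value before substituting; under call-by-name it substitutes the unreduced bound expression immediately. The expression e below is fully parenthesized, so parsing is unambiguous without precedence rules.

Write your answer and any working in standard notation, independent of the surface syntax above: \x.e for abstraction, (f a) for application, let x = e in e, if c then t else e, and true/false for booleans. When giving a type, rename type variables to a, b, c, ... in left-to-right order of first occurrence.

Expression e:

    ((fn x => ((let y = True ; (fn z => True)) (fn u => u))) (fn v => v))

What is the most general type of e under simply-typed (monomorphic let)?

Working:
let y : Bool
\z._ : b -> Bool
u : c
\u._ : c -> c
  unify b -> Bool ~ (c -> c) -> d
  unify b ~ c -> c
  unify Bool ~ d
_ _ : Bool
\x._ : a -> Bool
v : e
\v._ : e -> e
  unify a -> Bool ~ (e -> e) -> f
  unify a ~ e -> e
  unify Bool ~ f
_ _ : Bool

Answer: Bool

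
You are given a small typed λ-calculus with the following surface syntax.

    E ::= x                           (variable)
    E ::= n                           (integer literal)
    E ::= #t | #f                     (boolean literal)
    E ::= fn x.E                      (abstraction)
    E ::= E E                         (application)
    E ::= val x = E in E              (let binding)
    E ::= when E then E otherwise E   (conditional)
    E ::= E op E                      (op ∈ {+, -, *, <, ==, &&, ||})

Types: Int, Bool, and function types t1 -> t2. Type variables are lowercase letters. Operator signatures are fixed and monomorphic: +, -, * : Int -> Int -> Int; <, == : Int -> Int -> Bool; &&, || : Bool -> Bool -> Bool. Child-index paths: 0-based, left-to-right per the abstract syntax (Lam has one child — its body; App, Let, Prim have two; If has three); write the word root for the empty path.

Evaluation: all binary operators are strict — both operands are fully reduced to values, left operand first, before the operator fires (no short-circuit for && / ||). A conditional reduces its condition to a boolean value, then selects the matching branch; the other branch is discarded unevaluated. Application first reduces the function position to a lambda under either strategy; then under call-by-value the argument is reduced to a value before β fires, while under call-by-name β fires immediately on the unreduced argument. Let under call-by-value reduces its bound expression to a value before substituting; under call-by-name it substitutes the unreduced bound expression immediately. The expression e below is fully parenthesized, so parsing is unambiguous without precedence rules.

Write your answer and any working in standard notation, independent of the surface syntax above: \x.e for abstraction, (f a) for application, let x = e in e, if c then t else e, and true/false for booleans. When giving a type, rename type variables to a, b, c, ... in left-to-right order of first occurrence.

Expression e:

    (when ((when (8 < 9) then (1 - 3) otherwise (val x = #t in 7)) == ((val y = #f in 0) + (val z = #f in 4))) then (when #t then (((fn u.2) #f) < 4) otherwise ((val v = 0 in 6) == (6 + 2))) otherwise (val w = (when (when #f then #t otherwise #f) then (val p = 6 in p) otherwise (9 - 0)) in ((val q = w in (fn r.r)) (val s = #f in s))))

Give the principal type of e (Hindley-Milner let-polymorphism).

Derivation:
  unify Int ~ Int
  unify Int ~ Int
  unify Bool ~ Bool
  unify Int ~ Int
  unify Int ~ Int
let x : Bool
  unify Int ~ Int
  unify Int ~ Int
let y : Bool
  unify Int ~ Int
let z : Bool
  unify Int ~ Int
  unify Int ~ Int
  unify Bool ~ Bool
  unify Bool ~ Bool
\u._ : a -> Int
  unify a -> Int ~ Bool -> b
  unify a ~ Bool
  unify Int ~ b
_ _ : Int
  unify Int ~ Int
  unify Int ~ Int
let v : Int
  unify Int ~ Int
  unify Int ~ Int
  unify Int ~ Int
  unify Int ~ Int
  unify Bool ~ Bool
  unify Bool ~ Bool
  unify Bool ~ Bool
  unify Bool ~ Bool
let p : Int
p : Int
  unify Int ~ Int
  unify Int ~ Int
  unify Int ~ Int
let w : Int
w : Int
let q : Int
r : c
\r._ : c -> c
let s : Bool
s : Bool
  unify c -> c ~ Bool -> d
  unify c ~ Bool
  unify Bool ~ d
_ _ : Bool
  unify Bool ~ Bool

Answer: Bool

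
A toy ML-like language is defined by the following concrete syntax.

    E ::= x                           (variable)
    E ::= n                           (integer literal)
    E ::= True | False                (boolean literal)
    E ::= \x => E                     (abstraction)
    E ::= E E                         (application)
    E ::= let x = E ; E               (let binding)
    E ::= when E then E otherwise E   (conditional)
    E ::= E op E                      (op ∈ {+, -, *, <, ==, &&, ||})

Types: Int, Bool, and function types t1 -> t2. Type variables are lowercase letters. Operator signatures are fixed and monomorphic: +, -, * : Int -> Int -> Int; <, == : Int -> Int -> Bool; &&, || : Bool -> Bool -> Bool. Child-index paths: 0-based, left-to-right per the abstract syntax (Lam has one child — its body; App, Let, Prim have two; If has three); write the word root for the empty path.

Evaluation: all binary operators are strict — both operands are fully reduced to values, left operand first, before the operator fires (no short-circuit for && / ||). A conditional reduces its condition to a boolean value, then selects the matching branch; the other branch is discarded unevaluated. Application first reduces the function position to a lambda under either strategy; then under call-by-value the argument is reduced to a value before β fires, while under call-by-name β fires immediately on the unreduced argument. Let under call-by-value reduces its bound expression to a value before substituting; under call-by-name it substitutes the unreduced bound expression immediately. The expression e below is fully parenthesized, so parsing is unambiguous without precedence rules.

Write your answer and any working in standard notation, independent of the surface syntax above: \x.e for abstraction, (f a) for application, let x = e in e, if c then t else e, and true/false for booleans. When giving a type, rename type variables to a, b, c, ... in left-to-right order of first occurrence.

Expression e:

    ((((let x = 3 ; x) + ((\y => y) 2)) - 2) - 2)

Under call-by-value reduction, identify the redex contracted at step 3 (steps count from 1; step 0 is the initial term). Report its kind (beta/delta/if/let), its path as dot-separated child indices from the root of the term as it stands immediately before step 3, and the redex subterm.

Working:
step 0: ((((let x = 3 in x) + ((\y.y) 2)) - 2) - 2)
step 1: [let@0.0.0] (((3 + ((\y.y) 2)) - 2) - 2)
step 2: [beta@0.0.1] (((3 + 2) - 2) - 2)
step 3: [delta@0.0] ((5 - 2) - 2)

Answer: delta at 0.0 : (3 + 2)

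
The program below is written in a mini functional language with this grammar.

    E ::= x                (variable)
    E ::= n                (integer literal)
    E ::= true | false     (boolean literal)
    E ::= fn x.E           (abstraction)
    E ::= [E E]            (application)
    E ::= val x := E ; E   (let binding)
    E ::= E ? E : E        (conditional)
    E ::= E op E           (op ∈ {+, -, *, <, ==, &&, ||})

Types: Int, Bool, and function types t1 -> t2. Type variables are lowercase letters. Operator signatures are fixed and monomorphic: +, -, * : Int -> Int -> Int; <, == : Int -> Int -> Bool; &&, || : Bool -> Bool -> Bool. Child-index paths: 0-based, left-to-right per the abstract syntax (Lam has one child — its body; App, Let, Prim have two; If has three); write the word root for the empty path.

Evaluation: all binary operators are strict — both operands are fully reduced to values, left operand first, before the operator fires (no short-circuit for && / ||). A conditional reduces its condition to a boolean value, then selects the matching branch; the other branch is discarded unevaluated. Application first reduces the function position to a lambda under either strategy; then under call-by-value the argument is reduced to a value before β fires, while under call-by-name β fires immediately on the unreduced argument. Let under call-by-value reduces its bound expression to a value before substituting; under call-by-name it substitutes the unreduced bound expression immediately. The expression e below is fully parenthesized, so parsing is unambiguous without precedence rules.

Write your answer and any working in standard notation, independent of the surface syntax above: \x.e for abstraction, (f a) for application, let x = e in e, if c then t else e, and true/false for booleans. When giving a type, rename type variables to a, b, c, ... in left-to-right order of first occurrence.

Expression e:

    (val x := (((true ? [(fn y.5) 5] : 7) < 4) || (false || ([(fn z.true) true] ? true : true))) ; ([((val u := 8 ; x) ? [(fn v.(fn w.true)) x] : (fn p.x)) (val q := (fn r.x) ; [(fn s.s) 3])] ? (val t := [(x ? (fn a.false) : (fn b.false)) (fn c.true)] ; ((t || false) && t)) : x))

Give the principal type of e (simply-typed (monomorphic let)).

Working:
  unify Bool ~ Bool
\y._ : a -> Int
  unify a -> Int ~ Int -> b
  unify a ~ Int
  unify Int ~ b
_ _ : Int
  unify Int ~ Int
  unify Int ~ Int
  unify Int ~ Int
  unify Bool ~ Bool
  unify Bool ~ Bool
\z._ : c -> Bool
  unify c -> Bool ~ Bool -> d
  unify c ~ Bool
  unify Bool ~ d
_ _ : Bool
  unify Bool ~ Bool
  unify Bool ~ Bool
  unify Bool ~ Bool
  unify Bool ~ Bool
let x : Bool
let u : Int
x : Bool
  unify Bool ~ Bool
\w._ : f -> Bool
\v._ : e -> f -> Bool
x : Bool
  unify e -> f -> Bool ~ Bool -> g
  unify e ~ Bool
  unify f -> Bool ~ g
_ _ : f -> Bool
x : Bool
\p._ : h -> Bool
  unify f -> Bool ~ h -> Bool
  unify f ~ h
  unify Bool ~ Bool
x : Bool
\r._ : i -> Bool
let q : i -> Bool
s : j
\s._ : j -> j
  unify j -> j ~ Int -> k
  unify j ~ Int
  unify Int ~ k
_ _ : Int
  unify h -> Bool ~ Int -> l
  unify h ~ Int
  unify Bool ~ l
_ _ : Bool
  unify Bool ~ Bool
x : Bool
  unify Bool ~ Bool
\a._ : m -> Bool
\b._ : n -> Bool
  unify m -> Bool ~ n -> Bool
  unify m ~ n
  unify Bool ~ Bool
\c._ : o -> Bool
  unify n -> Bool ~ (o -> Bool) -> p
  unify n ~ o -> Bool
  unify Bool ~ p
_ _ : Bool
let t : Bool
t : Bool
  unify Bool ~ Bool
  unify Bool ~ Bool
  unify Bool ~ Bool
t : Bool
  unify Bool ~ Bool
x : Bool
  unify Bool ~ Bool

Answer: Bool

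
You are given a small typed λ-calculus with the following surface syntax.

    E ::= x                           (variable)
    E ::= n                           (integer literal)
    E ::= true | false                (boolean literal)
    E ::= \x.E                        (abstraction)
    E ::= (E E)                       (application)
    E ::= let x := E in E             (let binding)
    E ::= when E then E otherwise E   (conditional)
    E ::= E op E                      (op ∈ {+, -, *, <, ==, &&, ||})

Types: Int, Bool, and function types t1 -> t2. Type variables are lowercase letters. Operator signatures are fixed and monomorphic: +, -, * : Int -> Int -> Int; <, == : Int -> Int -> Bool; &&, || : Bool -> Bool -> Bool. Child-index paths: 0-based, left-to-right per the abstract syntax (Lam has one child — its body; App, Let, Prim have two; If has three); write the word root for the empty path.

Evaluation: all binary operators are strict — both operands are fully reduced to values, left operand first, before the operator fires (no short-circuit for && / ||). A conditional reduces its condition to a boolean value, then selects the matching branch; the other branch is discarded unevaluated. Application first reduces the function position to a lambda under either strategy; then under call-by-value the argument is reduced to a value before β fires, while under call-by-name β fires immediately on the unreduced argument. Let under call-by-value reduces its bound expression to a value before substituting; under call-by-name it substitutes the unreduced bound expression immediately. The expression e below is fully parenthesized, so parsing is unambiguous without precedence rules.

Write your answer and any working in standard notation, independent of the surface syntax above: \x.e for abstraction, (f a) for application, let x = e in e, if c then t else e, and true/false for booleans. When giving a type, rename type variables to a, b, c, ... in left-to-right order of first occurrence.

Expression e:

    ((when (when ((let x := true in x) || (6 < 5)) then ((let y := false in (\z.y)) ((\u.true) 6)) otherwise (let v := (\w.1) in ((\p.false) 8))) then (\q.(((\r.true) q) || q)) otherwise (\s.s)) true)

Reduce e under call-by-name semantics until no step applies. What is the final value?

Working:
step 0: ((if (if ((let x = true in x) || (6 < 5)) then ((let y = false in (\z.y)) ((\u.true) 6)) else (let v = (\w.1) in ((\p.false) 8))) then (\q.(((\r.true) q) || q)) else (\s.s)) true)
step 1: [let@0.0.0.0] ((if (if (true || (6 < 5)) then ((let y = false in (\z.y)) ((\u.true) 6)) else (let v = (\w.1) in ((\p.false) 8))) then (\q.(((\r.true) q) || q)) else (\s.s)) true)
step 2: [delta@0.0.0.1] ((if (if (true || false) then ((let y = false in (\z.y)) ((\u.true) 6)) else (let v = (\w.1) in ((\p.false) 8))) then (\q.(((\r.true) q) || q)) else (\s.s)) true)
step 3: [delta@0.0.0] ((if (if true then ((let y = false in (\z.y)) ((\u.true) 6)) else (let v = (\w.1) in ((\p.false) 8))) then (\q.(((\r.true) q) || q)) else (\s.s)) true)
step 4: [if@0.0] ((if ((let y = false in (\z.y)) ((\u.true) 6)) then (\q.(((\r.true) q) || q)) else (\s.s)) true)
step 5: [let@0.0.0] ((if ((\z.false) ((\u.true) 6)) then (\q.(((\r.true) q) || q)) else (\s.s)) true)
step 6: [beta@0.0] ((if false then (\q.(((\r.true) q) || q)) else (\s.s)) true)
step 7: [if@0] ((\s.s) true)
step 8: [beta@root] true

Answer: true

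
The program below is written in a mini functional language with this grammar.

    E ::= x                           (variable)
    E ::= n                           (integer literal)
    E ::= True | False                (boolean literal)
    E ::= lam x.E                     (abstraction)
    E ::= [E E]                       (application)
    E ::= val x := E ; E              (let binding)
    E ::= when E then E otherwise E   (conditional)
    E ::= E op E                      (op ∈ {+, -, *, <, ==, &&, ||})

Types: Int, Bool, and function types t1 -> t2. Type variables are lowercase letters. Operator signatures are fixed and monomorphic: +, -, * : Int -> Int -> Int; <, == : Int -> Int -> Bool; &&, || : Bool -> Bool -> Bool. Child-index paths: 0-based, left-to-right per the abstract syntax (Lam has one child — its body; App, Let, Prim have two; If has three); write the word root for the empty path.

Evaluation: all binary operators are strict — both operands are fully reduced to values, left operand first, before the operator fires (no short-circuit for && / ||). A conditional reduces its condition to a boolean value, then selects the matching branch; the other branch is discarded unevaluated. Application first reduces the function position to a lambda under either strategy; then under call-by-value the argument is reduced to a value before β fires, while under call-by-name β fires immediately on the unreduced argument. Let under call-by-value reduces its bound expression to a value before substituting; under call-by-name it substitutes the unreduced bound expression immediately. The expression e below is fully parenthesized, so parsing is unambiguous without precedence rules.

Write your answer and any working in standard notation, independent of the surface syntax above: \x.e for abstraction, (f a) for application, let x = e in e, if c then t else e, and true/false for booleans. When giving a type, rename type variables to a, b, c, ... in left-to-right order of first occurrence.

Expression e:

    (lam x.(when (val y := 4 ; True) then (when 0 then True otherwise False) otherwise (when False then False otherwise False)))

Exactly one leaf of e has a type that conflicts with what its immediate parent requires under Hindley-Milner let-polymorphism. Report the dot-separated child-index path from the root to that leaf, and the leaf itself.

Derivation:
let y : Int
  unify Bool ~ Bool
  unify Int ~ Bool
  FAIL: mismatch Int ~ Bool

Answer: 0.1.0 : 0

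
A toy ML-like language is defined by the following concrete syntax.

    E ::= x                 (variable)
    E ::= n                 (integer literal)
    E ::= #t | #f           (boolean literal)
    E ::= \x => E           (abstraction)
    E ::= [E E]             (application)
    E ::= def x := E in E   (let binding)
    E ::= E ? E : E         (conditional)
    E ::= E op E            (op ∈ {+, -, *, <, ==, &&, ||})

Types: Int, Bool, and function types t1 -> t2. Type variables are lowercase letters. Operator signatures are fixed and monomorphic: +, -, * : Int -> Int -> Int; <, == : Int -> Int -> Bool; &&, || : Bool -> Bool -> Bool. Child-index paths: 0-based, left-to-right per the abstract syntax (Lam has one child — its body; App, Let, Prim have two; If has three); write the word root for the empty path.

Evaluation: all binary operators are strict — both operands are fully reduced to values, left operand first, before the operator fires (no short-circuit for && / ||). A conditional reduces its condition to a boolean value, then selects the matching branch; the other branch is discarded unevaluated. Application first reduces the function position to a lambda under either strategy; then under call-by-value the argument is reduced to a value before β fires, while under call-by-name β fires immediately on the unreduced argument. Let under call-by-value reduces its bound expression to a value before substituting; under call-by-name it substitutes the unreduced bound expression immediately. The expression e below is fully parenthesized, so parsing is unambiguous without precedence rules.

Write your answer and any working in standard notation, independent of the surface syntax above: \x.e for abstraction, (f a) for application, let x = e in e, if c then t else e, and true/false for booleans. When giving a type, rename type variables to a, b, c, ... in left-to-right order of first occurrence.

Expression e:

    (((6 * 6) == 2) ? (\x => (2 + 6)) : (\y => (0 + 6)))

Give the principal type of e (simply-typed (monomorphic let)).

Answer: a -> Int

Derivation:
  unify Int ~ Int
  unify Int ~ Int
  unify Int ~ Int
  unify Int ~ Int
  unify Bool ~ Bool
  unify Int ~ Int
  unify Int ~ Int
\x._ : a -> Int
  unify Int ~ Int
  unify Int ~ Int
\y._ : b -> Int
  unify a -> Int ~ b -> Int
  unify a ~ b
  unify Int ~ Int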